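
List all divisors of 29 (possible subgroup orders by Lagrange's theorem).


Lagrange's theorem: |H| divides |G|
|G| = 29
Divisors of 29: 1, 29

Possible subgroup orders: {1, 29}


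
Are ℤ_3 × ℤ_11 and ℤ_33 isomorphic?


Comparing ℤ_3 × ℤ_11 and ℤ_33:
gcd(3,11) = 1, so ℤ_3 × ℤ_11 ≅ ℤ_33 (CRT)

Yes, ℤ_3 × ℤ_11 ≅ ℤ_33


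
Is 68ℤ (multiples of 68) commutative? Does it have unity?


68ℤ is a commutative ring under +,× but has no multiplicative identity (1 ∉ 68ℤ); it has no zero divisors, but without unity it is not an integral domain
Commutative: Yes
Integral domain: No
Has unity: No

68ℤ (multiples of 68): Commutative=Yes, Unity=No


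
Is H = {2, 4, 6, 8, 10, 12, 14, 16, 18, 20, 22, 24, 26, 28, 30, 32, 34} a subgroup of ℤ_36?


Subgroup test for H = {2, 4, 6, 8, 10, 12, 14, 16, 18, 20, 22, 24, 26, 28, 30, 32, 34} in (ℤ_36, +):
(1) 0 ∈ H? No
(2) Closure: for all a,b ∈ H, (a+b) mod 36 ∈ H? No  [counterexample: 2 + 34 = 0 ∉ H]
(3) Inverses: for all a ∈ H, -a mod 36 ∈ H? Yes

No, H is not a subgroup of ℤ_36


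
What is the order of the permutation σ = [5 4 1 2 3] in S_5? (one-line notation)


Cycle decomposition: (1 5 3) (2 4)
Cycle lengths: 3, 2
Order = lcm(3, 2) = 6

ord(σ) = 6


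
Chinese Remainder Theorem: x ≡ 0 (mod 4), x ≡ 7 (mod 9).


m₁ = 4, m₂ = 9, gcd = 1, so CRT applies. M = m₁·m₂ = 36
Let M₁ = M/m₁ = 9, M₂ = M/m₂ = 4
Find y₁ ≡ M₁⁻¹ (mod m₁): 9⁻¹ ≡ 1 (mod 4)
Find y₂ ≡ M₂⁻¹ (mod m₂): 4⁻¹ ≡ 7 (mod 9)
x = a₁·M₁·y₁ + a₂·M₂·y₂ = 0·9·1 + 7·4·7 = 196
Reduce mod 36: x ≡ 16
Check: 16 mod 4 = 0 ✓, 16 mod 9 = 7 ✓

x ≡ 16 (mod 36)


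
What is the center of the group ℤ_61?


Z(G) = {g ∈ G | gx = xg for all x ∈ G}
ℤ_61 is abelian, so Z(G) = G

Z(ℤ_61) = ℤ_61


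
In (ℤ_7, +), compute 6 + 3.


Operation: addition mod 7
6 + 3 = (a + b) mod 7 with a = 6, b = 3

6 + 3 = 2


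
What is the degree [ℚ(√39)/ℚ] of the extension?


√39 has minimal polynomial x² - 39 (irreducible over ℚ since 39 is squarefree)

[ℚ(√39)/ℚ] = 2


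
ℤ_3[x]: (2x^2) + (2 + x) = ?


Add coefficients mod 3:
x^0: 0 + 2 = 2 (mod 3)
x^1: 0 + 1 = 1 (mod 3)
x^2: 2 + 0 = 2 (mod 3)
Result: 2 + x + 2x^2

f + g = 2 + x + 2x^2


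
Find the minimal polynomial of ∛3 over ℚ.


∛3 satisfies x³ - 3 = 0, irreducible over ℚ (no rational root; 3 is not a perfect cube)

Minimal polynomial: x³ - 3


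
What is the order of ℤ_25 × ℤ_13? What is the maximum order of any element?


|ℤ_25 × ℤ_13| = 25 × 13 = 325
Max element order = lcm(25,13) = 325
Cyclic? Yes (gcd=1)

|ℤ_25×ℤ_13| = 325, max element order = 325


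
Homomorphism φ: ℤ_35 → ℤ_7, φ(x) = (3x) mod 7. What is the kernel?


Kernel = preimage of identity
ker(φ) = {x ∈ ℤ_35 : 3x ≡ 0 (mod 7)}. Since 7 | 35, φ is well-defined. The kernel is the cyclic subgroup ⟨7⟩ of ℤ_35 (order 5), i.e. {0, 7, 14, 21, 28}

ker(φ) = {0, 7, 14, 21, 28}


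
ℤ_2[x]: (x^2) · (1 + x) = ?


Expand and collect like terms; reduce coefficients mod 2:
x^0: 0·1 = 0 ≡ 0 (mod 2)
x^1: 0·1 + 0·1 = 0 ≡ 0 (mod 2)
x^2: 0·1 + 1·1 = 1 ≡ 1 (mod 2)
x^3: 1·1 = 1 ≡ 1 (mod 2)
Result: x^2 + x^3

f · g = x^2 + x^3


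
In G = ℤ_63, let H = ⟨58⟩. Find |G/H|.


|⟨58⟩| = n / gcd(58, 63) = 63 / 1 = 63
H is normal (ℤ_63 is abelian).
|G/H| = |G| / |H| = 63 / 63 = 1

|G/H| = 1


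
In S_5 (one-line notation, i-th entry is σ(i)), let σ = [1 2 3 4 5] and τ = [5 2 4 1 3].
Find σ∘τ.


σ∘τ: apply τ first, then σ
1 →τ 5 →σ 5
2 →τ 2 →σ 2
3 →τ 4 →σ 4
4 →τ 1 →σ 1
5 →τ 3 →σ 3

σ∘τ = [5 2 4 1 3]


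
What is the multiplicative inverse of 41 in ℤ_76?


Use the extended Euclidean algorithm to write 1 = 41·s + 76·t; then s mod 76 is the inverse.
Euclidean algorithm:
  41 = 0·76 + 41
  76 = 1·41 + 35
  41 = 1·35 + 6
  35 = 5·6 + 5
  6 = 1·5 + 1
  5 = 5·1 + 0
gcd(41,76) = 1
Back-substitution gives: 41·(13) + 76·(-7) = 1
So 41⁻¹ ≡ 13 ≡ 13 (mod 76)
Check: 41 × 13 = 533 ≡ 1 (mod 76) ✓

41⁻¹ ≡ 13 (mod 76)


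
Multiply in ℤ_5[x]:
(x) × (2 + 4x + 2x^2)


Expand and collect like terms; reduce coefficients mod 5:
x^0: 0·2 = 0 ≡ 0 (mod 5)
x^1: 0·4 + 1·2 = 2 ≡ 2 (mod 5)
x^2: 0·2 + 1·4 = 4 ≡ 4 (mod 5)
x^3: 1·2 = 2 ≡ 2 (mod 5)
Result: 2x + 4x^2 + 2x^3

f · g = 2x + 4x^2 + 2x^3


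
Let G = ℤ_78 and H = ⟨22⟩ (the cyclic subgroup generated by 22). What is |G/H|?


|⟨22⟩| = n / gcd(22, 78) = 78 / 2 = 39
H is normal (ℤ_78 is abelian).
|G/H| = |G| / |H| = 78 / 39 = 2

|G/H| = 2


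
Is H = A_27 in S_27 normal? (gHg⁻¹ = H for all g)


H = A_27 in S_27
A_27 has index 2 in S_27, and every subgroup of index 2 is normal

Yes, normal subgroup


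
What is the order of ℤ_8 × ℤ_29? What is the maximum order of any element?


|ℤ_8 × ℤ_29| = 8 × 29 = 232
Max element order = lcm(8,29) = 232
Cyclic? Yes (gcd=1)

|ℤ_8×ℤ_29| = 232, max element order = 232


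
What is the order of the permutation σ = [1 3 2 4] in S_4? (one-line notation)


Cycle decomposition: (2 3)
Cycle lengths: 2
Order = lcm(2) = 2

ord(σ) = 2


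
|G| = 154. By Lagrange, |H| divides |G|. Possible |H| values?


Lagrange's theorem: |H| divides |G|
|G| = 154
Divisors of 154: 1, 2, 7, 11, 14, 22, 77, 154

Possible subgroup orders: {1, 2, 7, 11, 14, 22, 77, 154}


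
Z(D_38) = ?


Z(G) = {g ∈ G | gx = xg for all x ∈ G}
For even n, Z(D_n) = {e, r^(n/2)}: the 180° rotation r^19 commutes with every reflection and rotation

Z(D_38) = {e, r^19}


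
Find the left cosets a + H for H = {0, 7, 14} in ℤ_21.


H = {0, 7, 14}, |H| = 3
Number of cosets = |G|/|H| = 21/3 = 7
0 + H = {0, 7, 14}
1 + H = {1, 8, 15}
2 + H = {2, 9, 16}
3 + H = {3, 10, 17}
4 + H = {4, 11, 18}
5 + H = {5, 12, 19}
6 + H = {6, 13, 20}

Cosets: 0+H={0,7,14}; 1+H={1,8,15}; 2+H={2,9,16}; 3+H={3,10,17}; 4+H={4,11,18}; 5+H={5,12,19}; 6+H={6,13,20}


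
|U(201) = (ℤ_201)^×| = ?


U(n) is the group of units mod n; |U(n)| = φ(n)
|U(201)| = φ(201) = 132

|U(201) = (ℤ_201)^×| = 132


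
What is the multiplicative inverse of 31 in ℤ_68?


Use the extended Euclidean algorithm to write 1 = 31·s + 68·t; then s mod 68 is the inverse.
Euclidean algorithm:
  31 = 0·68 + 31
  68 = 2·31 + 6
  31 = 5·6 + 1
  6 = 6·1 + 0
gcd(31,68) = 1
Back-substitution gives: 31·(11) + 68·(-5) = 1
So 31⁻¹ ≡ 11 ≡ 11 (mod 68)
Check: 31 × 11 = 341 ≡ 1 (mod 68) ✓

31⁻¹ ≡ 11 (mod 68)


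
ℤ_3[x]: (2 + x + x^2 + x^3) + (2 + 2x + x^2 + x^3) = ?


Add coefficients mod 3:
x^0: 2 + 2 = 1 (mod 3)
x^1: 1 + 2 = 0 (mod 3)
x^2: 1 + 1 = 2 (mod 3)
x^3: 1 + 1 = 2 (mod 3)
Result: 1 + 2x^2 + 2x^3

f + g = 1 + 2x^2 + 2x^3


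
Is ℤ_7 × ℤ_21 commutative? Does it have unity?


Direct product ring; commutative with unity (1,1); but (1,0)·(0,1) = (0,0) gives zero divisors, so not an integral domain
Commutative: Yes
Integral domain: No
Has unity: Yes

ℤ_7 × ℤ_21: Commutative=Yes, Unity=Yes


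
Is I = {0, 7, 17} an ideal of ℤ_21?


Check ideal conditions for I = {0, 7, 17} in ℤ_21:
(1) I is an additive subgroup? No
(2) For r ∈ ℤ_21 and a ∈ I: r·a ∈ I? No  [counterexample: r=2, a=7, r·a mod 21 = 14 ∉ I]

No, I is not an ideal of ℤ_21


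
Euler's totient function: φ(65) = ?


Factor n: 65 = 5 × 13
φ(n) = n · ∏(1 - 1/p) over distinct primes p | n
φ(65) = 65 · (1 - 1/5) · (1 - 1/13) = 48

φ(65) = 48


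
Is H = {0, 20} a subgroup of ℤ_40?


Subgroup test for H = {0, 20} in (ℤ_40, +):
(1) 0 ∈ H? Yes
(2) Closure: for all a,b ∈ H, (a+b) mod 40 ∈ H? Yes
(3) Inverses: for all a ∈ H, -a mod 40 ∈ H? Yes

Yes, H is a subgroup of ℤ_40


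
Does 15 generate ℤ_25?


g generates ℤ_n iff gcd(g, n) = 1
gcd(15, 25) = 5
Since gcd = 5 ≠ 1, ⟨15⟩ has order 5 < 25, so 15 is not a generator.

No, 15 does not generate ℤ_25


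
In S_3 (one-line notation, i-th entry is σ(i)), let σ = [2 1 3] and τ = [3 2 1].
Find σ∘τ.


σ∘τ: apply τ first, then σ
1 →τ 3 →σ 3
2 →τ 2 →σ 1
3 →τ 1 →σ 2

σ∘τ = [3 1 2]


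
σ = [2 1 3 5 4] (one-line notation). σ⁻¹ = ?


To find σ⁻¹, swap domain and range:
σ(1) = 2 → σ⁻¹(2) = 1
σ(2) = 1 → σ⁻¹(1) = 2
σ(3) = 3 → σ⁻¹(3) = 3
σ(4) = 5 → σ⁻¹(5) = 4
σ(5) = 4 → σ⁻¹(4) = 5

σ⁻¹ = [2 1 3 5 4]


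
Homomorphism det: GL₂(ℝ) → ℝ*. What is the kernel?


Kernel = preimage of identity
ker(det) = {A | det(A) = 1} = SL₂(ℝ)

ker(det) = SL₂(ℝ)


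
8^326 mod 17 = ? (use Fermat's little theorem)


Fermat's little theorem: if p is prime and gcd(a,p)=1, then a^(p-1) ≡ 1 (mod p)
p = 17 is prime, gcd(8,17) = 1
Reduce exponent: 326 mod 16 = 6
So 8^326 ≡ 8^6 (mod 17)
8^6 mod 17 = 4

8^326 ≡ 4 (mod 17)


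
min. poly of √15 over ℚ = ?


√15 satisfies x² - 15 = 0, irreducible over ℚ since 15 is squarefree

Minimal polynomial: x² - 15


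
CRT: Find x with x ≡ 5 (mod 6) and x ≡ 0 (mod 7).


m₁ = 6, m₂ = 7, gcd = 1, so CRT applies. M = m₁·m₂ = 42
Let M₁ = M/m₁ = 7, M₂ = M/m₂ = 6
Find y₁ ≡ M₁⁻¹ (mod m₁): 7⁻¹ ≡ 1 (mod 6)
Find y₂ ≡ M₂⁻¹ (mod m₂): 6⁻¹ ≡ 6 (mod 7)
x = a₁·M₁·y₁ + a₂·M₂·y₂ = 5·7·1 + 0·6·6 = 35
Reduce mod 42: x ≡ 35
Check: 35 mod 6 = 5 ✓, 35 mod 7 = 0 ✓

x ≡ 35 (mod 42)


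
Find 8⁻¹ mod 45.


Use the extended Euclidean algorithm to write 1 = 8·s + 45·t; then s mod 45 is the inverse.
Euclidean algorithm:
  8 = 0·45 + 8
  45 = 5·8 + 5
  8 = 1·5 + 3
  5 = 1·3 + 2
  3 = 1·2 + 1
  2 = 2·1 + 0
gcd(8,45) = 1
Back-substitution gives: 8·(17) + 45·(-3) = 1
So 8⁻¹ ≡ 17 ≡ 17 (mod 45)
Check: 8 × 17 = 136 ≡ 1 (mod 45) ✓

8⁻¹ ≡ 17 (mod 45)


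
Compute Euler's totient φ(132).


Factor n: 132 = 2^2 × 3 × 11
φ(n) = n · ∏(1 - 1/p) over distinct primes p | n
φ(132) = 132 · (1 - 1/2) · (1 - 1/3) · (1 - 1/11) = 40

φ(132) = 40


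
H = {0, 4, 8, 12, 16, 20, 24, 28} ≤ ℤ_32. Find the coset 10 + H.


10 + H = {10 + h (mod 32) : h ∈ H}
10+0=10, 10+4=14, 10+8=18, 10+12=22, 10+16=26, 10+20=30, 10+24=2, 10+28=6
10 + H = {2, 6, 10, 14, 18, 22, 26, 30} = 2 + H

10 + H = {2, 6, 10, 14, 18, 22, 26, 30}


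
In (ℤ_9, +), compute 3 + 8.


Operation: addition mod 9
3 + 8 = (a + b) mod 9 with a = 3, b = 8

3 + 8 = 2


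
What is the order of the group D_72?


|D_n| = 2n (n rotations and n reflections)
|D_72| = 2×72 = 144

|D_72| = 144


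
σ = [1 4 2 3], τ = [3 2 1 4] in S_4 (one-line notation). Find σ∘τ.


σ∘τ: apply τ first, then σ
1 →τ 3 →σ 2
2 →τ 2 →σ 4
3 →τ 1 →σ 1
4 →τ 4 →σ 3

σ∘τ = [2 4 1 3]


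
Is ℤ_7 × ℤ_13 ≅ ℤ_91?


Comparing ℤ_7 × ℤ_13 and ℤ_91:
gcd(7,13) = 1, so ℤ_7 × ℤ_13 ≅ ℤ_91 (CRT)

Yes, ℤ_7 × ℤ_13 ≅ ℤ_91


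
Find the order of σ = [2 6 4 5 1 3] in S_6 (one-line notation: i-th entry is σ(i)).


Cycle decomposition: (1 2 6 3 4 5)
Cycle lengths: 6
Order = lcm(6) = 6

ord(σ) = 6


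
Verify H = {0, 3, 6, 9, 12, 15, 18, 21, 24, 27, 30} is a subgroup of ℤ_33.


Subgroup test for H = {0, 3, 6, 9, 12, 15, 18, 21, 24, 27, 30} in (ℤ_33, +):
(1) 0 ∈ H? Yes
(2) Closure: for all a,b ∈ H, (a+b) mod 33 ∈ H? Yes
(3) Inverses: for all a ∈ H, -a mod 33 ∈ H? Yes

Yes, H is a subgroup of ℤ_33


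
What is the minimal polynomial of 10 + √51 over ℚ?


Let α = 10 + √51. Then α - 10 = √51, so (α - 10)² = 51, giving α² - 20α + 49 = 0. Degree 2 and α ∉ ℚ, so this is the minimal polynomial.

Minimal polynomial: x² - 20x + 49


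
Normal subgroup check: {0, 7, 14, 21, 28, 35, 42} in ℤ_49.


H = {0, 7, 14, 21, 28, 35, 42} in ℤ_49
ℤ_49 is abelian; every subgroup of an abelian group is normal

Yes, normal subgroup


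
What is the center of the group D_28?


Z(G) = {g ∈ G | gx = xg for all x ∈ G}
For even n, Z(D_n) = {e, r^(n/2)}: the 180° rotation r^14 commutes with every reflection and rotation

Z(D_28) = {e, r^14}


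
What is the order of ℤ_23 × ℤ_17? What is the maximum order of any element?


|ℤ_23 × ℤ_17| = 23 × 17 = 391
Max element order = lcm(23,17) = 391
Cyclic? Yes (gcd=1)

|ℤ_23×ℤ_17| = 391, max element order = 391


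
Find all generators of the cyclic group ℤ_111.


g generates ℤ_n iff gcd(g,n) = 1
Prime factors of 111: 3, 37
Generators are g ∈ {1,...,110} not divisible by any of these primes.
Generators: {1, 2, 4, 5, 7, 8, 10, 11, 13, 14, 16, 17, 19, 20, 22, 23, 25, 26, 28, 29, 31, 32, 34, 35, 38, 40, 41, 43, 44, 46, 47, 49, 50, 52, 53, 55, 56, 58, 59, 61, 62, 64, 65, 67, 68, 70, 71, 73, 76, 77, 79, 80, 82, 83, 85, 86, 88, 89, 91, 92, 94, 95, 97, 98, 100, 101, 103, 104, 106, 107, 109, 110}
Number of generators = φ(111) = 72

Generators of ℤ_111 = {1, 2, 4, 5, 7, 8, 10, 11, 13, 14, 16, 17, 19, 20, 22, 23, 25, 26, 28, 29, 31, 32, 34, 35, 38, 40, 41, 43, 44, 46, 47, 49, 50, 52, 53, 55, 56, 58, 59, 61, 62, 64, 65, 67, 68, 70, 71, 73, 76, 77, 79, 80, 82, 83, 85, 86, 88, 89, 91, 92, 94, 95, 97, 98, 100, 101, 103, 104, 106, 107, 109, 110}


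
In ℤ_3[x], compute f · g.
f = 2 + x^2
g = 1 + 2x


Expand and collect like terms; reduce coefficients mod 3:
x^0: 2·1 = 2 ≡ 2 (mod 3)
x^1: 2·2 + 0·1 = 4 ≡ 1 (mod 3)
x^2: 0·2 + 1·1 = 1 ≡ 1 (mod 3)
x^3: 1·2 = 2 ≡ 2 (mod 3)
Result: 2 + x + x^2 + 2x^3

f · g = 2 + x + x^2 + 2x^3


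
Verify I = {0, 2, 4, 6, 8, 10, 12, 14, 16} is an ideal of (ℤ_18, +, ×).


Check ideal conditions for I = {0, 2, 4, 6, 8, 10, 12, 14, 16} in ℤ_18:
(1) I is an additive subgroup? Yes
(2) For r ∈ ℤ_18 and a ∈ I: r·a ∈ I? Yes

Yes, I is an ideal of ℤ_18


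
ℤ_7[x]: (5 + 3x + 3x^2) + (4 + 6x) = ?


Add coefficients mod 7:
x^0: 5 + 4 = 2 (mod 7)
x^1: 3 + 6 = 2 (mod 7)
x^2: 3 + 0 = 3 (mod 7)
Result: 2 + 2x + 3x^2

f + g = 2 + 2x + 3x^2


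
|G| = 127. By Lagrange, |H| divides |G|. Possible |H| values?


Lagrange's theorem: |H| divides |G|
|G| = 127
Divisors of 127: 1, 127

Possible subgroup orders: {1, 127}


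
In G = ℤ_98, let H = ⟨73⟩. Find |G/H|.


|⟨73⟩| = n / gcd(73, 98) = 98 / 1 = 98
H is normal (ℤ_98 is abelian).
|G/H| = |G| / |H| = 98 / 98 = 1

|G/H| = 1


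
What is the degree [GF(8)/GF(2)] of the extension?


GF(8) = GF(2^3), so the extension degree is 3

[GF(8)/GF(2)] = 3


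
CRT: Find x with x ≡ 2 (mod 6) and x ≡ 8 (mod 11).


m₁ = 6, m₂ = 11, gcd = 1, so CRT applies. M = m₁·m₂ = 66
Let M₁ = M/m₁ = 11, M₂ = M/m₂ = 6
Find y₁ ≡ M₁⁻¹ (mod m₁): 11⁻¹ ≡ 5 (mod 6)
Find y₂ ≡ M₂⁻¹ (mod m₂): 6⁻¹ ≡ 2 (mod 11)
x = a₁·M₁·y₁ + a₂·M₂·y₂ = 2·11·5 + 8·6·2 = 206
Reduce mod 66: x ≡ 8
Check: 8 mod 6 = 2 ✓, 8 mod 11 = 8 ✓

x ≡ 8 (mod 66)


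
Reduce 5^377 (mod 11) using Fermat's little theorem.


Fermat's little theorem: if p is prime and gcd(a,p)=1, then a^(p-1) ≡ 1 (mod p)
p = 11 is prime, gcd(5,11) = 1
Reduce exponent: 377 mod 10 = 7
So 5^377 ≡ 5^7 (mod 11)
5^7 mod 11 = 3

5^377 ≡ 3 (mod 11)


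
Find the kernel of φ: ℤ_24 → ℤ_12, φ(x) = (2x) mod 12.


Kernel = preimage of identity
ker(φ) = {x ∈ ℤ_24 : 2x ≡ 0 (mod 12)}. Since 12 | 24, φ is well-defined. The kernel is the cyclic subgroup ⟨6⟩ of ℤ_24 (order 4), i.e. {0, 6, 12, 18}

ker(φ) = {0, 6, 12, 18}


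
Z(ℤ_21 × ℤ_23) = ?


Z(G) = {g ∈ G | gx = xg for all x ∈ G}
Direct product of abelian groups is abelian, so Z(G) = G

Z(ℤ_21 × ℤ_23) = ℤ_21 × ℤ_23


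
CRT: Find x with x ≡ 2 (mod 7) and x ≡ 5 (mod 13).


m₁ = 7, m₂ = 13, gcd = 1, so CRT applies. M = m₁·m₂ = 91
Let M₁ = M/m₁ = 13, M₂ = M/m₂ = 7
Find y₁ ≡ M₁⁻¹ (mod m₁): 13⁻¹ ≡ 6 (mod 7)
Find y₂ ≡ M₂⁻¹ (mod m₂): 7⁻¹ ≡ 2 (mod 13)
x = a₁·M₁·y₁ + a₂·M₂·y₂ = 2·13·6 + 5·7·2 = 226
Reduce mod 91: x ≡ 44
Check: 44 mod 7 = 2 ✓, 44 mod 13 = 5 ✓

x ≡ 44 (mod 91)


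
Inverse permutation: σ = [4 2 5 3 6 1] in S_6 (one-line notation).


To find σ⁻¹, swap domain and range:
σ(1) = 4 → σ⁻¹(4) = 1
σ(2) = 2 → σ⁻¹(2) = 2
σ(3) = 5 → σ⁻¹(5) = 3
σ(4) = 3 → σ⁻¹(3) = 4
σ(5) = 6 → σ⁻¹(6) = 5
σ(6) = 1 → σ⁻¹(1) = 6

σ⁻¹ = [6 2 4 1 3 5]


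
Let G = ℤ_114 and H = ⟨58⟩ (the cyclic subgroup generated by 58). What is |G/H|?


|⟨58⟩| = n / gcd(58, 114) = 114 / 2 = 57
H is normal (ℤ_114 is abelian).
|G/H| = |G| / |H| = 114 / 57 = 2

|G/H| = 2


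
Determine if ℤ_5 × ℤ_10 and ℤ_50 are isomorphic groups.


Comparing ℤ_5 × ℤ_10 and ℤ_50:
gcd(5,10) = 5 ≠ 1. Max element order in ℤ_5×ℤ_10 is lcm(5,10) = 10 < 50, so it has no element of order 50

No, ℤ_5 × ℤ_10 ≇ ℤ_50


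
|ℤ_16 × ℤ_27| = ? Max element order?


|ℤ_16 × ℤ_27| = 16 × 27 = 432
Max element order = lcm(16,27) = 432
Cyclic? Yes (gcd=1)

|ℤ_16×ℤ_27| = 432, max element order = 432


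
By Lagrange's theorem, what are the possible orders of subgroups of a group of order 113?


Lagrange's theorem: |H| divides |G|
|G| = 113
Divisors of 113: 1, 113

Possible subgroup orders: {1, 113}


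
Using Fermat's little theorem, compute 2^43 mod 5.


Fermat's little theorem: if p is prime and gcd(a,p)=1, then a^(p-1) ≡ 1 (mod p)
p = 5 is prime, gcd(2,5) = 1
Reduce exponent: 43 mod 4 = 3
So 2^43 ≡ 2^3 (mod 5)
2^3 mod 5 = 3

2^43 ≡ 3 (mod 5)


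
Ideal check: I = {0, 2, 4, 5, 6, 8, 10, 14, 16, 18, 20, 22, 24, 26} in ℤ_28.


Check ideal conditions for I = {0, 2, 4, 5, 6, 8, 10, 14, 16, 18, 20, 22, 24, 26} in ℤ_28:
(1) I is an additive subgroup? No
(2) For r ∈ ℤ_28 and a ∈ I: r·a ∈ I? No  [counterexample: r=2, a=6, r·a mod 28 = 12 ∉ I]

No, I is not an ideal of ℤ_28


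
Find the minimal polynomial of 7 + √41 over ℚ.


Let α = 7 + √41. Then α - 7 = √41, so (α - 7)² = 41, giving α² - 14α + 8 = 0. Degree 2 and α ∉ ℚ, so this is the minimal polynomial.

Minimal polynomial: x² - 14x + 8


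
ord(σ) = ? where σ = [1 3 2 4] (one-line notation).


Cycle decomposition: (2 3)
Cycle lengths: 2
Order = lcm(2) = 2

ord(σ) = 2


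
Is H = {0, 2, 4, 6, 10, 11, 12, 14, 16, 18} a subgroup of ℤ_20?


Subgroup test for H = {0, 2, 4, 6, 10, 11, 12, 14, 16, 18} in (ℤ_20, +):
(1) 0 ∈ H? Yes
(2) Closure: for all a,b ∈ H, (a+b) mod 20 ∈ H? No  [counterexample: 2 + 6 = 8 ∉ H]
(3) Inverses: for all a ∈ H, -a mod 20 ∈ H? No

No, H is not a subgroup of ℤ_20


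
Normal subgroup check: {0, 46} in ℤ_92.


H = {0, 46} in ℤ_92
ℤ_92 is abelian; every subgroup of an abelian group is normal

Yes, normal subgroup


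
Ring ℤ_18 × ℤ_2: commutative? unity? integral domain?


Direct product ring; commutative with unity (1,1); but (1,0)·(0,1) = (0,0) gives zero divisors, so not an integral domain
Commutative: Yes
Integral domain: No
Has unity: Yes

ℤ_18 × ℤ_2: Commutative=Yes, Unity=Yes


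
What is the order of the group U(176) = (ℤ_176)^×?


U(n) is the group of units mod n; |U(n)| = φ(n)
|U(176)| = φ(176) = 80

|U(176) = (ℤ_176)^×| = 80


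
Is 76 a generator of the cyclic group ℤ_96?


g generates ℤ_n iff gcd(g, n) = 1
gcd(76, 96) = 4
Since gcd = 4 ≠ 1, ⟨76⟩ has order 24 < 96, so 76 is not a generator.

No, 76 does not generate ℤ_96


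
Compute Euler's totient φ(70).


Factor n: 70 = 2 × 5 × 7
φ(n) = n · ∏(1 - 1/p) over distinct primes p | n
φ(70) = 70 · (1 - 1/2) · (1 - 1/5) · (1 - 1/7) = 24

φ(70) = 24


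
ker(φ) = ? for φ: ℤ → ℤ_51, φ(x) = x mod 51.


Kernel = preimage of identity
ker(φ) = {x ∈ ℤ : x ≡ 0 (mod 51)} = 51ℤ = {0, ±51, ±102, ...}

ker(φ) = 51ℤ


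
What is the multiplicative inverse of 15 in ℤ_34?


Use the extended Euclidean algorithm to write 1 = 15·s + 34·t; then s mod 34 is the inverse.
Euclidean algorithm:
  15 = 0·34 + 15
  34 = 2·15 + 4
  15 = 3·4 + 3
  4 = 1·3 + 1
  3 = 3·1 + 0
gcd(15,34) = 1
Back-substitution gives: 15·(-9) + 34·(4) = 1
So 15⁻¹ ≡ -9 ≡ 25 (mod 34)
Check: 15 × 25 = 375 ≡ 1 (mod 34) ✓

15⁻¹ ≡ 25 (mod 34)


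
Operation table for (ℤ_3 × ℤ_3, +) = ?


Elements: {(0,0), (0,1), (0,2), (1,0), (1,1), (1,2), (2,0), (2,1), (2,2)}
Operation: componentwise addition mod (3, 3)
Entry (a, b) = ((a₁+b₁) mod 3, (a₂+b₂) mod 3)

Cayley table:
      | (0,0) | (0,1) | (0,2) | (1,0) | (1,1) | (1,2) | (2,0) | (2,1) | (2,2)
(0,0) | (0,0) | (0,1) | (0,2) | (1,0) | (1,1) | (1,2) | (2,0) | (2,1) | (2,2)
(0,1) | (0,1) | (0,2) | (0,0) | (1,1) | (1,2) | (1,0) | (2,1) | (2,2) | (2,0)
(0,2) | (0,2) | (0,0) | (0,1) | (1,2) | (1,0) | (1,1) | (2,2) | (2,0) | (2,1)
(1,0) | (1,0) | (1,1) | (1,2) | (2,0) | (2,1) | (2,2) | (0,0) | (0,1) | (0,2)
(1,1) | (1,1) | (1,2) | (1,0) | (2,1) | (2,2) | (2,0) | (0,1) | (0,2) | (0,0)
(1,2) | (1,2) | (1,0) | (1,1) | (2,2) | (2,0) | (2,1) | (0,2) | (0,0) | (0,1)
(2,0) | (2,0) | (2,1) | (2,2) | (0,0) | (0,1) | (0,2) | (1,0) | (1,1) | (1,2)
(2,1) | (2,1) | (2,2) | (2,0) | (0,1) | (0,2) | (0,0) | (1,1) | (1,2) | (1,0)
(2,2) | (2,2) | (2,0) | (2,1) | (0,2) | (0,0) | (0,1) | (1,2) | (1,0) | (1,1)


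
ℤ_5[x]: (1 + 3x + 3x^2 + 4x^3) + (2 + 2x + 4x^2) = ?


Add coefficients mod 5:
x^0: 1 + 2 = 3 (mod 5)
x^1: 3 + 2 = 0 (mod 5)
x^2: 3 + 4 = 2 (mod 5)
x^3: 4 + 0 = 4 (mod 5)
Result: 3 + 2x^2 + 4x^3

f + g = 3 + 2x^2 + 4x^3


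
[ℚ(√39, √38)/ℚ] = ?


[ℚ(√39,√38):ℚ] = [ℚ(√39,√38):ℚ(√39)]·[ℚ(√39):ℚ] = 2·2 = 4

[ℚ(√39, √38)/ℚ] = 4


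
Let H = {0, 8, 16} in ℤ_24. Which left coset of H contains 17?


17 + H = {17 + h (mod 24) : h ∈ H}
17+0=17, 17+8=1, 17+16=9
17 + H = {1, 9, 17} = 1 + H

17 + H = {1, 9, 17}


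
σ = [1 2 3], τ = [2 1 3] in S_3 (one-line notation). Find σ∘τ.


σ∘τ: apply τ first, then σ
1 →τ 2 →σ 2
2 →τ 1 →σ 1
3 →τ 3 →σ 3

σ∘τ = [2 1 3]


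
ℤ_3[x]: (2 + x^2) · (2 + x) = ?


Expand and collect like terms; reduce coefficients mod 3:
x^0: 2·2 = 4 ≡ 1 (mod 3)
x^1: 2·1 + 0·2 = 2 ≡ 2 (mod 3)
x^2: 0·1 + 1·2 = 2 ≡ 2 (mod 3)
x^3: 1·1 = 1 ≡ 1 (mod 3)
Result: 1 + 2x + 2x^2 + x^3

f · g = 1 + 2x + 2x^2 + x^3


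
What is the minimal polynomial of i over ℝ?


i satisfies x² + 1 = 0, irreducible over ℝ

Minimal polynomial: x² + 1


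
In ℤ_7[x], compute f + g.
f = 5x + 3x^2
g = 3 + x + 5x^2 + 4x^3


Add coefficients mod 7:
x^0: 0 + 3 = 3 (mod 7)
x^1: 5 + 1 = 6 (mod 7)
x^2: 3 + 5 = 1 (mod 7)
x^3: 0 + 4 = 4 (mod 7)
Result: 3 + 6x + x^2 + 4x^3

f + g = 3 + 6x + x^2 + 4x^3


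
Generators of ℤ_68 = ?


g generates ℤ_n iff gcd(g,n) = 1
Prime factors of 68: 2, 17
Generators are g ∈ {1,...,67} not divisible by any of these primes.
Generators: {1, 3, 5, 7, 9, 11, 13, 15, 19, 21, 23, 25, 27, 29, 31, 33, 35, 37, 39, 41, 43, 45, 47, 49, 53, 55, 57, 59, 61, 63, 65, 67}
Number of generators = φ(68) = 32

Generators of ℤ_68 = {1, 3, 5, 7, 9, 11, 13, 15, 19, 21, 23, 25, 27, 29, 31, 33, 35, 37, 39, 41, 43, 45, 47, 49, 53, 55, 57, 59, 61, 63, 65, 67}


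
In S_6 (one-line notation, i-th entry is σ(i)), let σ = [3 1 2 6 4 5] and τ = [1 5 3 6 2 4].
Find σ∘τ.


σ∘τ: apply τ first, then σ
1 →τ 1 →σ 3
2 →τ 5 →σ 4
3 →τ 3 →σ 2
4 →τ 6 →σ 5
5 →τ 2 →σ 1
6 →τ 4 →σ 6

σ∘τ = [3 4 2 5 1 6]


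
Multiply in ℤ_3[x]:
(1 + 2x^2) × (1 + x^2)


Expand and collect like terms; reduce coefficients mod 3:
x^0: 1·1 = 1 ≡ 1 (mod 3)
x^1: 1·0 + 0·1 = 0 ≡ 0 (mod 3)
x^2: 1·1 + 0·0 + 2·1 = 3 ≡ 0 (mod 3)
x^3: 0·1 + 2·0 = 0 ≡ 0 (mod 3)
x^4: 2·1 = 2 ≡ 2 (mod 3)
Result: 1 + 2x^4

f · g = 1 + 2x^4


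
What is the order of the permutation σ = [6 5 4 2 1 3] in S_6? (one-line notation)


Cycle decomposition: (1 6 3 4 2 5)
Cycle lengths: 6
Order = lcm(6) = 6

ord(σ) = 6


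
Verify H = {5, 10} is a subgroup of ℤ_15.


Subgroup test for H = {5, 10} in (ℤ_15, +):
(1) 0 ∈ H? No
(2) Closure: for all a,b ∈ H, (a+b) mod 15 ∈ H? No  [counterexample: 5 + 10 = 0 ∉ H]
(3) Inverses: for all a ∈ H, -a mod 15 ∈ H? Yes

No, H is not a subgroup of ℤ_15


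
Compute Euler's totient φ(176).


Factor n: 176 = 2^4 × 11
φ(n) = n · ∏(1 - 1/p) over distinct primes p | n
φ(176) = 176 · (1 - 1/2) · (1 - 1/11) = 80

φ(176) = 80


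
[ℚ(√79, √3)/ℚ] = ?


[ℚ(√79,√3):ℚ] = [ℚ(√79,√3):ℚ(√79)]·[ℚ(√79):ℚ] = 2·2 = 4

[ℚ(√79, √3)/ℚ] = 4


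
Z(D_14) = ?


Z(G) = {g ∈ G | gx = xg for all x ∈ G}
For even n, Z(D_n) = {e, r^(n/2)}: the 180° rotation r^7 commutes with every reflection and rotation

Z(D_14) = {e, r^7}


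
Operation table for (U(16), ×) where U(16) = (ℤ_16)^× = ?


Elements: {1, 3, 5, 7, 9, 11, 13, 15}
Operation: multiplication mod 16
Entry (a, b) = (a × b) mod 16

Cayley table:
   |  1 |  3 |  5 |  7 |  9 | 11 | 13 | 15
 1 |  1 |  3 |  5 |  7 |  9 | 11 | 13 | 15
 3 |  3 |  9 | 15 |  5 | 11 |  1 |  7 | 13
 5 |  5 | 15 |  9 |  3 | 13 |  7 |  1 | 11
 7 |  7 |  5 |  3 |  1 | 15 | 13 | 11 |  9
 9 |  9 | 11 | 13 | 15 |  1 |  3 |  5 |  7
11 | 11 |  1 |  7 | 13 |  3 |  9 | 15 |  5
13 | 13 |  7 |  1 | 11 |  5 | 15 |  9 |  3
15 | 15 | 13 | 11 |  9 |  7 |  5 |  3 |  1


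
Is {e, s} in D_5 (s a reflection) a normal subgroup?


H = {e, s} in D_5 (s a reflection)
r·s·r⁻¹ = sr⁻² ≠ s for n ≥ 3, so {e, s} is not closed under conjugation

No, not a normal subgroup


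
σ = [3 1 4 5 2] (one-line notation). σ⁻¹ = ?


To find σ⁻¹, swap domain and range:
σ(1) = 3 → σ⁻¹(3) = 1
σ(2) = 1 → σ⁻¹(1) = 2
σ(3) = 4 → σ⁻¹(4) = 3
σ(4) = 5 → σ⁻¹(5) = 4
σ(5) = 2 → σ⁻¹(2) = 5

σ⁻¹ = [2 5 1 3 4]


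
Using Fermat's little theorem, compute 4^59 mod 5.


Fermat's little theorem: if p is prime and gcd(a,p)=1, then a^(p-1) ≡ 1 (mod p)
p = 5 is prime, gcd(4,5) = 1
Reduce exponent: 59 mod 4 = 3
So 4^59 ≡ 4^3 (mod 5)
4^3 mod 5 = 4

4^59 ≡ 4 (mod 5)


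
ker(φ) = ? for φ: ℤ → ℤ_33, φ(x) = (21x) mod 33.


Kernel = preimage of identity
ker(φ) = {x ∈ ℤ : 21x ≡ 0 (mod 33)}. gcd(21,33) = 3, so 21x ≡ 0 (mod 33) ⟺ x ≡ 0 (mod 33/3 = 11). Hence ker(φ) = 11ℤ

ker(φ) = 11ℤ


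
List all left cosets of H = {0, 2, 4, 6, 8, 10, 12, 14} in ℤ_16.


H = {0, 2, 4, 6, 8, 10, 12, 14}, |H| = 8
Number of cosets = |G|/|H| = 16/8 = 2
0 + H = {0, 2, 4, 6, 8, 10, 12, 14}
1 + H = {1, 3, 5, 7, 9, 11, 13, 15}

Cosets: 0+H={0,2,4,6,8,10,12,14}; 1+H={1,3,5,7,9,11,13,15}


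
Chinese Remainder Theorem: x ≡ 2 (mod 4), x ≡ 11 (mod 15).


m₁ = 4, m₂ = 15, gcd = 1, so CRT applies. M = m₁·m₂ = 60
Let M₁ = M/m₁ = 15, M₂ = M/m₂ = 4
Find y₁ ≡ M₁⁻¹ (mod m₁): 15⁻¹ ≡ 3 (mod 4)
Find y₂ ≡ M₂⁻¹ (mod m₂): 4⁻¹ ≡ 4 (mod 15)
x = a₁·M₁·y₁ + a₂·M₂·y₂ = 2·15·3 + 11·4·4 = 266
Reduce mod 60: x ≡ 26
Check: 26 mod 4 = 2 ✓, 26 mod 15 = 11 ✓

x ≡ 26 (mod 60)


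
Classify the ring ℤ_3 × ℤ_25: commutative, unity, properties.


Direct product ring; commutative with unity (1,1); but (1,0)·(0,1) = (0,0) gives zero divisors, so not an integral domain
Commutative: Yes
Integral domain: No
Has unity: Yes

ℤ_3 × ℤ_25: Commutative=Yes, Unity=Yes


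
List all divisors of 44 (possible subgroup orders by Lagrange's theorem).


Lagrange's theorem: |H| divides |G|
|G| = 44
Divisors of 44: 1, 2, 4, 11, 22, 44

Possible subgroup orders: {1, 2, 4, 11, 22, 44}


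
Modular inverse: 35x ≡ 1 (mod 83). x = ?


Use the extended Euclidean algorithm to write 1 = 35·s + 83·t; then s mod 83 is the inverse.
Euclidean algorithm:
  35 = 0·83 + 35
  83 = 2·35 + 13
  35 = 2·13 + 9
  13 = 1·9 + 4
  9 = 2·4 + 1
  4 = 4·1 + 0
gcd(35,83) = 1
Back-substitution gives: 35·(19) + 83·(-8) = 1
So 35⁻¹ ≡ 19 ≡ 19 (mod 83)
Check: 35 × 19 = 665 ≡ 1 (mod 83) ✓

35⁻¹ ≡ 19 (mod 83)


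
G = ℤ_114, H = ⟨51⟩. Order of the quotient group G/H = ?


|⟨51⟩| = n / gcd(51, 114) = 114 / 3 = 38
H is normal (ℤ_114 is abelian).
|G/H| = |G| / |H| = 114 / 38 = 3

|G/H| = 3


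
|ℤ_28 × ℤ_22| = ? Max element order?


|ℤ_28 × ℤ_22| = 28 × 22 = 616
Max element order = lcm(28,22) = 308
Cyclic? No (gcd=2)

|ℤ_28×ℤ_22| = 616, max element order = 308


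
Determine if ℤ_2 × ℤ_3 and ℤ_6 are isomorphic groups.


Comparing ℤ_2 × ℤ_3 and ℤ_6:
gcd(2,3) = 1, so ℤ_2 × ℤ_3 ≅ ℤ_6 (CRT)

Yes, ℤ_2 × ℤ_3 ≅ ℤ_6


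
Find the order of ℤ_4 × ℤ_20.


|A × B| = |A| · |B|
|ℤ_4 × ℤ_20| = 4 × 20 = 80

|ℤ_4 × ℤ_20| = 80


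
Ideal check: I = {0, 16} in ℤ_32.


Check ideal conditions for I = {0, 16} in ℤ_32:
(1) I is an additive subgroup? Yes
(2) For r ∈ ℤ_32 and a ∈ I: r·a ∈ I? Yes

Yes, I is an ideal of ℤ_32


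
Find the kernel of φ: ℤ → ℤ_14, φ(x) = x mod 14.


Kernel = preimage of identity
ker(φ) = {x ∈ ℤ : x ≡ 0 (mod 14)} = 14ℤ = {0, ±14, ±28, ...}

ker(φ) = 14ℤ


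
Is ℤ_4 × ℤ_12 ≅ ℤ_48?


Comparing ℤ_4 × ℤ_12 and ℤ_48:
gcd(4,12) = 4 ≠ 1. Max element order in ℤ_4×ℤ_12 is lcm(4,12) = 12 < 48, so it has no element of order 48

No, ℤ_4 × ℤ_12 ≇ ℤ_48


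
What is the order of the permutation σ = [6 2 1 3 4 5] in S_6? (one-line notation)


Cycle decomposition: (1 6 5 4 3)
Cycle lengths: 5
Order = lcm(5) = 5

ord(σ) = 5


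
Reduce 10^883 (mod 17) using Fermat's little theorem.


Fermat's little theorem: if p is prime and gcd(a,p)=1, then a^(p-1) ≡ 1 (mod p)
p = 17 is prime, gcd(10,17) = 1
Reduce exponent: 883 mod 16 = 3
So 10^883 ≡ 10^3 (mod 17)
10^3 mod 17 = 14

10^883 ≡ 14 (mod 17)


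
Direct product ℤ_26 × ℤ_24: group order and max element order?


|ℤ_26 × ℤ_24| = 26 × 24 = 624
Max element order = lcm(26,24) = 312
Cyclic? No (gcd=2)

|ℤ_26×ℤ_24| = 624, max element order = 312


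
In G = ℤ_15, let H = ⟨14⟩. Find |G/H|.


|⟨14⟩| = n / gcd(14, 15) = 15 / 1 = 15
H is normal (ℤ_15 is abelian).
|G/H| = |G| / |H| = 15 / 15 = 1

|G/H| = 1


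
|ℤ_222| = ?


ℤ_n has n elements.

|ℤ_222| = 222


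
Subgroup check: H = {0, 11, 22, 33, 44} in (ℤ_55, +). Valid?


Subgroup test for H = {0, 11, 22, 33, 44} in (ℤ_55, +):
(1) 0 ∈ H? Yes
(2) Closure: for all a,b ∈ H, (a+b) mod 55 ∈ H? Yes
(3) Inverses: for all a ∈ H, -a mod 55 ∈ H? Yes

Yes, H is a subgroup of ℤ_55


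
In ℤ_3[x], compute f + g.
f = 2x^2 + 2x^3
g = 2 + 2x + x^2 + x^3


Add coefficients mod 3:
x^0: 0 + 2 = 2 (mod 3)
x^1: 0 + 2 = 2 (mod 3)
x^2: 2 + 1 = 0 (mod 3)
x^3: 2 + 1 = 0 (mod 3)
Result: 2 + 2x

f + g = 2 + 2x


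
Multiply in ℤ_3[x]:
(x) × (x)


Expand and collect like terms; reduce coefficients mod 3:
x^0: 0·0 = 0 ≡ 0 (mod 3)
x^1: 0·1 + 1·0 = 0 ≡ 0 (mod 3)
x^2: 1·1 = 1 ≡ 1 (mod 3)
Result: x^2

f · g = x^2


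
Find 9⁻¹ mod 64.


Use the extended Euclidean algorithm to write 1 = 9·s + 64·t; then s mod 64 is the inverse.
Euclidean algorithm:
  9 = 0·64 + 9
  64 = 7·9 + 1
  9 = 9·1 + 0
gcd(9,64) = 1
Back-substitution gives: 9·(-7) + 64·(1) = 1
So 9⁻¹ ≡ -7 ≡ 57 (mod 64)
Check: 9 × 57 = 513 ≡ 1 (mod 64) ✓

9⁻¹ ≡ 57 (mod 64)


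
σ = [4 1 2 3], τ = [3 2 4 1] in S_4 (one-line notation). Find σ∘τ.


σ∘τ: apply τ first, then σ
1 →τ 3 →σ 2
2 →τ 2 →σ 1
3 →τ 4 →σ 3
4 →τ 1 →σ 4

σ∘τ = [2 1 3 4]


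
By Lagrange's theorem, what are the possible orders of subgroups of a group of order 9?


Lagrange's theorem: |H| divides |G|
|G| = 9
Divisors of 9: 1, 3, 9

Possible subgroup orders: {1, 3, 9}


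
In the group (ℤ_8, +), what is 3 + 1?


Operation: addition mod 8
3 + 1 = (a + b) mod 8 with a = 3, b = 1

3 + 1 = 4


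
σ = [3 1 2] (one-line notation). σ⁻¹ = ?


To find σ⁻¹, swap domain and range:
σ(1) = 3 → σ⁻¹(3) = 1
σ(2) = 1 → σ⁻¹(1) = 2
σ(3) = 2 → σ⁻¹(2) = 3

σ⁻¹ = [2 3 1]


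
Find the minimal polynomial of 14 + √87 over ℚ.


Let α = 14 + √87. Then α - 14 = √87, so (α - 14)² = 87, giving α² - 28α + 109 = 0. Degree 2 and α ∉ ℚ, so this is the minimal polynomial.

Minimal polynomial: x² - 28x + 109


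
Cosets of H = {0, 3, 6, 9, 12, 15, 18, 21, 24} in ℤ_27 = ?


H = {0, 3, 6, 9, 12, 15, 18, 21, 24}, |H| = 9
Number of cosets = |G|/|H| = 27/9 = 3
0 + H = {0, 3, 6, 9, 12, 15, 18, 21, 24}
1 + H = {1, 4, 7, 10, 13, 16, 19, 22, 25}
2 + H = {2, 5, 8, 11, 14, 17, 20, 23, 26}

Cosets: 0+H={0,3,6,9,12,15,18,21,24}; 1+H={1,4,7,10,13,16,19,22,25}; 2+H={2,5,8,11,14,17,20,23,26}


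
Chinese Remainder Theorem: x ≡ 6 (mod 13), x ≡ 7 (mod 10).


m₁ = 13, m₂ = 10, gcd = 1, so CRT applies. M = m₁·m₂ = 130
Let M₁ = M/m₁ = 10, M₂ = M/m₂ = 13
Find y₁ ≡ M₁⁻¹ (mod m₁): 10⁻¹ ≡ 4 (mod 13)
Find y₂ ≡ M₂⁻¹ (mod m₂): 13⁻¹ ≡ 7 (mod 10)
x = a₁·M₁·y₁ + a₂·M₂·y₂ = 6·10·4 + 7·13·7 = 877
Reduce mod 130: x ≡ 97
Check: 97 mod 13 = 6 ✓, 97 mod 10 = 7 ✓

x ≡ 97 (mod 130)


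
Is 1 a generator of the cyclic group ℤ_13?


g generates ℤ_n iff gcd(g, n) = 1
gcd(1, 13) = 1
Since gcd = 1, 1 is a generator.

Yes, 1 generates ℤ_13


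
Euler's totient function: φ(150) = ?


Factor n: 150 = 2 × 3 × 5^2
φ(n) = n · ∏(1 - 1/p) over distinct primes p | n
φ(150) = 150 · (1 - 1/2) · (1 - 1/3) · (1 - 1/5) = 40

φ(150) = 40


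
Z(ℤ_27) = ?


Z(G) = {g ∈ G | gx = xg for all x ∈ G}
ℤ_27 is abelian, so Z(G) = G

Z(ℤ_27) = ℤ_27


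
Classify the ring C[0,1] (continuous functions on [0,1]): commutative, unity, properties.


pointwise +,× is commutative with unity (constant 1); but bump functions with disjoint support multiply to 0 — zero divisors, so not an integral domain
Commutative: Yes
Integral domain: No
Has unity: Yes

C[0,1] (continuous functions on [0,1]): Commutative=Yes, Unity=Yes


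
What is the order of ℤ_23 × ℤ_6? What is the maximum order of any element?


|ℤ_23 × ℤ_6| = 23 × 6 = 138
Max element order = lcm(23,6) = 138
Cyclic? Yes (gcd=1)

|ℤ_23×ℤ_6| = 138, max element order = 138


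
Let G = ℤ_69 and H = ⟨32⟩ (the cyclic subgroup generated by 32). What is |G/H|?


|⟨32⟩| = n / gcd(32, 69) = 69 / 1 = 69
H is normal (ℤ_69 is abelian).
|G/H| = |G| / |H| = 69 / 69 = 1

|G/H| = 1


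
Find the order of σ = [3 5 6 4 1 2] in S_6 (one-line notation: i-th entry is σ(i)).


Cycle decomposition: (1 3 6 2 5)
Cycle lengths: 5
Order = lcm(5) = 5

ord(σ) = 5


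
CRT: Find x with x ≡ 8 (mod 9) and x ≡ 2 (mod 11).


m₁ = 9, m₂ = 11, gcd = 1, so CRT applies. M = m₁·m₂ = 99
Let M₁ = M/m₁ = 11, M₂ = M/m₂ = 9
Find y₁ ≡ M₁⁻¹ (mod m₁): 11⁻¹ ≡ 5 (mod 9)
Find y₂ ≡ M₂⁻¹ (mod m₂): 9⁻¹ ≡ 5 (mod 11)
x = a₁·M₁·y₁ + a₂·M₂·y₂ = 8·11·5 + 2·9·5 = 530
Reduce mod 99: x ≡ 35
Check: 35 mod 9 = 8 ✓, 35 mod 11 = 2 ✓

x ≡ 35 (mod 99)


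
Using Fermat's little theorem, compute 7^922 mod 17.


Fermat's little theorem: if p is prime and gcd(a,p)=1, then a^(p-1) ≡ 1 (mod p)
p = 17 is prime, gcd(7,17) = 1
Reduce exponent: 922 mod 16 = 10
So 7^922 ≡ 7^10 (mod 17)
7^10 mod 17 = 2

7^922 ≡ 2 (mod 17)


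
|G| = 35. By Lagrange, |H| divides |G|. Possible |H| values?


Lagrange's theorem: |H| divides |G|
|G| = 35
Divisors of 35: 1, 5, 7, 35

Possible subgroup orders: {1, 5, 7, 35}


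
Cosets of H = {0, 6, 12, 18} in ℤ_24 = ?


H = {0, 6, 12, 18}, |H| = 4
Number of cosets = |G|/|H| = 24/4 = 6
0 + H = {0, 6, 12, 18}
1 + H = {1, 7, 13, 19}
2 + H = {2, 8, 14, 20}
3 + H = {3, 9, 15, 21}
4 + H = {4, 10, 16, 22}
5 + H = {5, 11, 17, 23}

Cosets: 0+H={0,6,12,18}; 1+H={1,7,13,19}; 2+H={2,8,14,20}; 3+H={3,9,15,21}; 4+H={4,10,16,22}; 5+H={5,11,17,23}


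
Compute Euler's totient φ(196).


Factor n: 196 = 2^2 × 7^2
φ(n) = n · ∏(1 - 1/p) over distinct primes p | n
φ(196) = 196 · (1 - 1/2) · (1 - 1/7) = 84

φ(196) = 84


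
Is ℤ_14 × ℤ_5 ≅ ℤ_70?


Comparing ℤ_14 × ℤ_5 and ℤ_70:
gcd(14,5) = 1, so ℤ_14 × ℤ_5 ≅ ℤ_70 (CRT)

Yes, ℤ_14 × ℤ_5 ≅ ℤ_70


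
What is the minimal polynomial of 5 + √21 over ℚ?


Let α = 5 + √21. Then α - 5 = √21, so (α - 5)² = 21, giving α² - 10α + 4 = 0. Degree 2 and α ∉ ℚ, so this is the minimal polynomial.

Minimal polynomial: x² - 10x + 4


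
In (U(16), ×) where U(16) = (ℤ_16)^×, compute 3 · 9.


Operation: multiplication mod 16
3 · 9 = (a × b) mod 16 with a = 3, b = 9

3 · 9 = 11


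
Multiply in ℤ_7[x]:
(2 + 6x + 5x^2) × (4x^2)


Expand and collect like terms; reduce coefficients mod 7:
x^0: 2·0 = 0 ≡ 0 (mod 7)
x^1: 2·0 + 6·0 = 0 ≡ 0 (mod 7)
x^2: 2·4 + 6·0 + 5·0 = 8 ≡ 1 (mod 7)
x^3: 6·4 + 5·0 = 24 ≡ 3 (mod 7)
x^4: 5·4 = 20 ≡ 6 (mod 7)
Result: x^2 + 3x^3 + 6x^4

f · g = x^2 + 3x^3 + 6x^4


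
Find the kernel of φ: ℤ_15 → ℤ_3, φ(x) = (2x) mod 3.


Kernel = preimage of identity
ker(φ) = {x ∈ ℤ_15 : 2x ≡ 0 (mod 3)}. Since 3 | 15, φ is well-defined. The kernel is the cyclic subgroup ⟨3⟩ of ℤ_15 (order 5), i.e. {0, 3, 6, 9, 12}

ker(φ) = {0, 3, 6, 9, 12}


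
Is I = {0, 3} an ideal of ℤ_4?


Check ideal conditions for I = {0, 3} in ℤ_4:
(1) I is an additive subgroup? No
(2) For r ∈ ℤ_4 and a ∈ I: r·a ∈ I? No  [counterexample: r=2, a=3, r·a mod 4 = 2 ∉ I]

No, I is not an ideal of ℤ_4


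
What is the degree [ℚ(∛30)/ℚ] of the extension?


∛30 has minimal polynomial x³ - 30 (irreducible over ℚ since 30 is not a perfect cube)

[ℚ(∛30)/ℚ] = 3


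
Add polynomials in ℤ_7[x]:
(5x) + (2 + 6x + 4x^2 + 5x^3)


Add coefficients mod 7:
x^0: 0 + 2 = 2 (mod 7)
x^1: 5 + 6 = 4 (mod 7)
x^2: 0 + 4 = 4 (mod 7)
x^3: 0 + 5 = 5 (mod 7)
Result: 2 + 4x + 4x^2 + 5x^3

f + g = 2 + 4x + 4x^2 + 5x^3


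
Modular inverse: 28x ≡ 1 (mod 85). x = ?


Use the extended Euclidean algorithm to write 1 = 28·s + 85·t; then s mod 85 is the inverse.
Euclidean algorithm:
  28 = 0·85 + 28
  85 = 3·28 + 1
  28 = 28·1 + 0
gcd(28,85) = 1
Back-substitution gives: 28·(-3) + 85·(1) = 1
So 28⁻¹ ≡ -3 ≡ 82 (mod 85)
Check: 28 × 82 = 2296 ≡ 1 (mod 85) ✓

28⁻¹ ≡ 82 (mod 85)


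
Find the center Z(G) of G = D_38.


Z(G) = {g ∈ G | gx = xg for all x ∈ G}
For even n, Z(D_n) = {e, r^(n/2)}: the 180° rotation r^19 commutes with every reflection and rotation

Z(D_38) = {e, r^19}


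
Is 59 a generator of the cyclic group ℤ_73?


g generates ℤ_n iff gcd(g, n) = 1
gcd(59, 73) = 1
Since gcd = 1, 59 is a generator.

Yes, 59 generates ℤ_73


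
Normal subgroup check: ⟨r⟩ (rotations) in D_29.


H = ⟨r⟩ (rotations) in D_29
The rotation subgroup ⟨r⟩ has index 2 in D_29, so it is normal

Yes, normal subgroup


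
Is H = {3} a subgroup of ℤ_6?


Subgroup test for H = {3} in (ℤ_6, +):
(1) 0 ∈ H? No
(2) Closure: for all a,b ∈ H, (a+b) mod 6 ∈ H? No  [counterexample: 3 + 3 = 0 ∉ H]
(3) Inverses: for all a ∈ H, -a mod 6 ∈ H? Yes

No, H is not a subgroup of ℤ_6


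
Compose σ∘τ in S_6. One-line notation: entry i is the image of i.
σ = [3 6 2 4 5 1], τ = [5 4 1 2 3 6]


σ∘τ: apply τ first, then σ
1 →τ 5 →σ 5
2 →τ 4 →σ 4
3 →τ 1 →σ 3
4 →τ 2 →σ 6
5 →τ 3 →σ 2
6 →τ 6 →σ 1

σ∘τ = [5 4 3 6 2 1]
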